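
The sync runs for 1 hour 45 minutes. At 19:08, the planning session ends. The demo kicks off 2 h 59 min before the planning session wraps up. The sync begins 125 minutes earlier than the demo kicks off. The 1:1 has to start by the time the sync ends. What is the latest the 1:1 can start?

The demo starts at 19:08 − 179 min = 16:09.
The sync starts at 16:09 − 125 min = 14:04.
The sync ends at 14:04 + 105 min = 15:49.
The 1:1 is bounded by the sync, so the latest it can start is 15:49.

15:49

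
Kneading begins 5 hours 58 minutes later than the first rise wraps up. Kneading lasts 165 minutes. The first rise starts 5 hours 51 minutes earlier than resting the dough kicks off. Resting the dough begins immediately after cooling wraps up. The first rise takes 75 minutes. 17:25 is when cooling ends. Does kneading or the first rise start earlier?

the first rise

Resting the dough starts at 17:25.
The first rise starts at 17:25 − 351 min = 11:34.
The first rise ends at 11:34 + 75 min = 12:49.
Kneading starts at 12:49 + 358 min = 18:47.
Kneading starts at 18:47 and the first rise starts at 11:34, so the first rise is first.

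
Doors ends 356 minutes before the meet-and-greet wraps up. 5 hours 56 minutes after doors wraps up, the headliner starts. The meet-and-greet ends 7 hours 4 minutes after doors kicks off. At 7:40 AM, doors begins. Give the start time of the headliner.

The meet-and-greet ends at 7:40 AM + 424 min = 2:44 PM.
Doors ends at 2:44 PM − 356 min = 8:48 AM.
The headliner starts at 8:48 AM + 356 min = 2:44 PM.

2:44 PM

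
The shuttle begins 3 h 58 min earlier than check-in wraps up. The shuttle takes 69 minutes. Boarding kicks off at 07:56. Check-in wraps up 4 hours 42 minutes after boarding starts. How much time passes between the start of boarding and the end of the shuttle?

Check-in ends at 07:56 + 282 min = 12:38.
The shuttle starts at 12:38 − 238 min = 08:40.
The shuttle ends at 08:40 + 69 min = 09:49.
From 07:56 to 09:49 is 1 h 53 min.

1 h 53 min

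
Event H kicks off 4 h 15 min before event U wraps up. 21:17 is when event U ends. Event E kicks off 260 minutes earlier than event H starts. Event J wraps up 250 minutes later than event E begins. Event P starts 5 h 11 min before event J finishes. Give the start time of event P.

Event H starts at 21:17 − 255 min = 17:02.
Event E starts at 17:02 − 260 min = 12:42.
Event J ends at 12:42 + 250 min = 16:52.
Event P starts at 16:52 − 311 min = 11:41.

11:41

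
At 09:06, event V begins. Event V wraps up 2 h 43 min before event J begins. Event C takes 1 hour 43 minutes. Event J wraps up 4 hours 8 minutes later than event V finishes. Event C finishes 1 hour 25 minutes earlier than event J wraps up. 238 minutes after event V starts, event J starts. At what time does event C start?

11:21

Event J starts at 09:06 + 238 min = 13:04.
Event V ends at 13:04 − 163 min = 10:21.
Event J ends at 10:21 + 248 min = 14:29.
Event C ends at 14:29 − 85 min = 13:04.
Event C starts at 13:04 − 103 min = 11:21.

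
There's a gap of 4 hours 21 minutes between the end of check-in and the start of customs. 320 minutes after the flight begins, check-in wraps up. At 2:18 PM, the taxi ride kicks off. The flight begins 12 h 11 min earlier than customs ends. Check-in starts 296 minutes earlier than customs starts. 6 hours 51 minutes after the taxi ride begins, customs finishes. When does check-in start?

1:43 PM

Customs ends at 2:18 PM + 411 min = 9:09 PM.
The flight starts at 9:09 PM − 731 min = 8:58 AM.
Check-in ends at 8:58 AM + 320 min = 2:18 PM.
Customs starts at 2:18 PM + 261 min = 6:39 PM.
Check-in starts at 6:39 PM − 296 min = 1:43 PM.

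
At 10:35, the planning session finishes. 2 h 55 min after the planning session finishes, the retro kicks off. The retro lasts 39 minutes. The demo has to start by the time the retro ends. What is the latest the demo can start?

14:09

The retro starts at 10:35 + 175 min = 13:30.
The retro ends at 13:30 + 39 min = 14:09.
The demo is bounded by the retro, so the latest it can start is 14:09.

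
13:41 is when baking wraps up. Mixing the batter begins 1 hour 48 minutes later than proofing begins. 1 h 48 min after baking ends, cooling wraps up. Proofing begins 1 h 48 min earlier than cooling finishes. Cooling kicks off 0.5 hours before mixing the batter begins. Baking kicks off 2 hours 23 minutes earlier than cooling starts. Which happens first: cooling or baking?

baking

Cooling ends at 13:41 + 108 min = 15:29.
Proofing starts at 15:29 − 108 min = 13:41.
Mixing the batter starts at 13:41 + 108 min = 15:29.
Cooling starts at 15:29 − 30 min = 14:59.
Baking starts at 14:59 − 143 min = 12:36.
Cooling starts at 14:59 and baking starts at 12:36, so baking is first.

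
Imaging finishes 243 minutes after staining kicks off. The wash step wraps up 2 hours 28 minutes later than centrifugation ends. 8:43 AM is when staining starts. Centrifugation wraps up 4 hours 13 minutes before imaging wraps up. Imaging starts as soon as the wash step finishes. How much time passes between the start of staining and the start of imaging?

Imaging ends at 8:43 AM + 243 min = 12:46 PM.
Centrifugation ends at 12:46 PM − 253 min = 8:33 AM.
The wash step ends at 8:33 AM + 148 min = 11:01 AM.
So imaging starts at 11:01 AM.
From 8:43 AM to 11:01 AM is 138 minutes.

138 minutes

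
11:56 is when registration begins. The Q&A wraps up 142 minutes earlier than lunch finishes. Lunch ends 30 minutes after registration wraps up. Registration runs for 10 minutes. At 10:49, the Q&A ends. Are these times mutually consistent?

Registration ends at 11:56 + 10 min = 12:06.
Lunch ends at 12:06 + 30 min = 12:36.
The Q&A ends at 12:36 − 142 min = 10:14.
But the Q&A is also said to end at 10:49 — a 35-minute conflict.

No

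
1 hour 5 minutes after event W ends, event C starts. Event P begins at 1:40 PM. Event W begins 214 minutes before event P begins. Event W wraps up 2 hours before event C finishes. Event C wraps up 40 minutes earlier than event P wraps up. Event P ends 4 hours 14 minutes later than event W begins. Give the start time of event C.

12:45 PM

Event W starts at 1:40 PM − 214 min = 10:06 AM.
Event P ends at 10:06 AM + 254 min = 2:20 PM.
Event C ends at 2:20 PM − 40 min = 1:40 PM.
Event W ends at 1:40 PM − 120 min = 11:40 AM.
Event C starts at 11:40 AM + 65 min = 12:45 PM.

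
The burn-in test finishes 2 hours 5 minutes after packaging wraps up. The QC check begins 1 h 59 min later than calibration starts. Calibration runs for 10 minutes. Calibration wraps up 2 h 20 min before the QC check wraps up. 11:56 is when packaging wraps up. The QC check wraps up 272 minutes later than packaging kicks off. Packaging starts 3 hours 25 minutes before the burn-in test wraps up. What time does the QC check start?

14:37

The burn-in test ends at 11:56 + 125 min = 14:01.
Packaging starts at 14:01 − 205 min = 10:36.
The QC check ends at 10:36 + 272 min = 15:08.
Calibration ends at 15:08 − 140 min = 12:48.
Calibration starts at 12:48 − 10 min = 12:38.
The QC check starts at 12:38 + 119 min = 14:37.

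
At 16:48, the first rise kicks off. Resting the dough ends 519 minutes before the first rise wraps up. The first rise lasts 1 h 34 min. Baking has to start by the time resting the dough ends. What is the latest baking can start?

The first rise ends at 16:48 + 94 min = 18:22.
Resting the dough ends at 18:22 − 519 min = 09:43.
Baking is bounded by resting the dough, so the latest it can start is 09:43.

09:43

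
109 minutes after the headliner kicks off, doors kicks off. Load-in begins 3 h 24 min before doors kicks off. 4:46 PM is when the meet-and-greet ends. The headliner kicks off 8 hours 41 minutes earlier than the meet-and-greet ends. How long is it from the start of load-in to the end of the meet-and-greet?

10 h 16 min

The headliner starts at 4:46 PM − 521 min = 8:05 AM.
Doors starts at 8:05 AM + 109 min = 9:54 AM.
Load-in starts at 9:54 AM − 204 min = 6:30 AM.
From 6:30 AM to 4:46 PM is 10 h 16 min.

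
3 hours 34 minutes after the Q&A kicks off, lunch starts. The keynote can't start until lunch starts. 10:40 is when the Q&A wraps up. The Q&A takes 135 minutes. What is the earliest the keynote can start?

The Q&A starts at 10:40 − 135 min = 08:25.
Lunch starts at 08:25 + 214 min = 11:59.
The keynote is bounded by lunch, so the earliest it can start is 11:59.

11:59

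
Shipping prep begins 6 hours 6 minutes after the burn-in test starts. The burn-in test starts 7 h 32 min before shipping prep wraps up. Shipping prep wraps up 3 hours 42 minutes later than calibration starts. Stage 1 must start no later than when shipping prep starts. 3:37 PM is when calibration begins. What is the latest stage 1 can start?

5:53 PM

Shipping prep ends at 3:37 PM + 222 min = 7:19 PM.
The burn-in test starts at 7:19 PM − 452 min = 11:47 AM.
Shipping prep starts at 11:47 AM + 366 min = 5:53 PM.
Stage 1 is bounded by shipping prep, so the latest it can start is 5:53 PM.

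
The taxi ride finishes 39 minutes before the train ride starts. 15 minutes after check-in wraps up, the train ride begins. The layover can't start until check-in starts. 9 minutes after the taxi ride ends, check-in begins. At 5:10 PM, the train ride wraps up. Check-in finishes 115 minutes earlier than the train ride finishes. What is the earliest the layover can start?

Check-in ends at 5:10 PM − 115 min = 3:15 PM.
The train ride starts at 3:15 PM + 15 min = 3:30 PM.
The taxi ride ends at 3:30 PM − 39 min = 2:51 PM.
Check-in starts at 2:51 PM + 9 min = 3:00 PM.
The layover is bounded by check-in, so the earliest it can start is 3:00 PM.

3:00 PM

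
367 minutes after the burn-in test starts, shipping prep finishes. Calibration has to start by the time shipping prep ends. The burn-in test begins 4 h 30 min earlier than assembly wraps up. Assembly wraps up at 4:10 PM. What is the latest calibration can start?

The burn-in test starts at 4:10 PM − 270 min = 11:40 AM.
Shipping prep ends at 11:40 AM + 367 min = 5:47 PM.
Calibration is bounded by shipping prep, so the latest it can start is 5:47 PM.

5:47 PM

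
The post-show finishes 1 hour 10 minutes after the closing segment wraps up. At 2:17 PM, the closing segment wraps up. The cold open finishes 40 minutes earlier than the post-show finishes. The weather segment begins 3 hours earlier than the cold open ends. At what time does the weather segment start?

The post-show ends at 2:17 PM + 70 min = 3:27 PM.
The cold open ends at 3:27 PM − 40 min = 2:47 PM.
The weather segment starts at 2:47 PM − 180 min = 11:47 AM.

11:47 AM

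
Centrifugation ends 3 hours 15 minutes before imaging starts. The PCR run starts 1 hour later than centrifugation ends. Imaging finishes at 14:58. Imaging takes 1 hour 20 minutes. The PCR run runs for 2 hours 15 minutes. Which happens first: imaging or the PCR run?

Imaging starts at 14:58 − 80 min = 13:38.
Centrifugation ends at 13:38 − 195 min = 10:23.
The PCR run starts at 10:23 + 60 min = 11:23.
Imaging starts at 13:38 and the PCR run starts at 11:23, so the PCR run is first.

the PCR run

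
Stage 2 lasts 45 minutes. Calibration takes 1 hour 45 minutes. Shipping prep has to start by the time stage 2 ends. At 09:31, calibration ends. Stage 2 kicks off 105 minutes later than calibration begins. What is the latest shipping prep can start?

Calibration starts at 09:31 − 105 min = 07:46.
Stage 2 starts at 07:46 + 105 min = 09:31.
Stage 2 ends at 09:31 + 45 min = 10:16.
Shipping prep is bounded by stage 2, so the latest it can start is 10:16.

10:16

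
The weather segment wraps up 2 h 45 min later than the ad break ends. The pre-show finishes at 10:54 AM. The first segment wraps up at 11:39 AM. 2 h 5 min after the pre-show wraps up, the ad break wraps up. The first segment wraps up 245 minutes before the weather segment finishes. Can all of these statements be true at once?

Yes

The ad break ends at 10:54 AM + 125 min = 12:59 PM.
The weather segment ends at 12:59 PM + 165 min = 3:44 PM.
The first segment ends at 3:44 PM − 245 min = 11:39 AM.
That matches the stated 11:39 AM, so the schedule is consistent.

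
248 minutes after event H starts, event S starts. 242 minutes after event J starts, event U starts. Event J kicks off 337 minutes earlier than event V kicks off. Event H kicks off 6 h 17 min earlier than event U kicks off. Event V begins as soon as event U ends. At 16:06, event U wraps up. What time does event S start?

Event V starts at 16:06.
Event J starts at 16:06 − 337 min = 10:29.
Event U starts at 10:29 + 242 min = 14:31.
Event H starts at 14:31 − 377 min = 08:14.
Event S starts at 08:14 + 248 min = 12:22.

12:22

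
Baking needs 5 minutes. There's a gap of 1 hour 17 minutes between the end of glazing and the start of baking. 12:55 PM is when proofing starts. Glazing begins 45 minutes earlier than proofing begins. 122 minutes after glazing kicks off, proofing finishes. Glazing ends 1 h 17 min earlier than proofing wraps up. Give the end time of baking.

Glazing starts at 12:55 PM − 45 min = 12:10 PM.
Proofing ends at 12:10 PM + 122 min = 2:12 PM.
Glazing ends at 2:12 PM − 77 min = 12:55 PM.
Baking starts at 12:55 PM + 77 min = 2:12 PM.
Baking ends at 2:12 PM + 5 min = 2:17 PM.

2:17 PM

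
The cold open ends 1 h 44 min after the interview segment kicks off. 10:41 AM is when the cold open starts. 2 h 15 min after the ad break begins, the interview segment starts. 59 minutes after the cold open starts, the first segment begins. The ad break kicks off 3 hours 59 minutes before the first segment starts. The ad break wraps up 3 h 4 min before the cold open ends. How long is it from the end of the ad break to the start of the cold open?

The first segment starts at 10:41 AM + 59 min = 11:40 AM.
The ad break starts at 11:40 AM − 239 min = 7:41 AM.
The interview segment starts at 7:41 AM + 135 min = 9:56 AM.
The cold open ends at 9:56 AM + 104 min = 11:40 AM.
The ad break ends at 11:40 AM − 184 min = 8:36 AM.
From 8:36 AM to 10:41 AM is 2 h 5 min.

2 h 5 min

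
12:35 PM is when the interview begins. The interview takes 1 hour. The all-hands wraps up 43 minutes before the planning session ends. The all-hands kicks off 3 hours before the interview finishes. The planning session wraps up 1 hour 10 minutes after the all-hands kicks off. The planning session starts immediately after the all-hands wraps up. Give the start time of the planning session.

11:02 AM

The interview ends at 12:35 PM + 60 min = 1:35 PM.
The all-hands starts at 1:35 PM − 180 min = 10:35 AM.
The planning session ends at 10:35 AM + 70 min = 11:45 AM.
The all-hands ends at 11:45 AM − 43 min = 11:02 AM.
So the planning session starts at 11:02 AM.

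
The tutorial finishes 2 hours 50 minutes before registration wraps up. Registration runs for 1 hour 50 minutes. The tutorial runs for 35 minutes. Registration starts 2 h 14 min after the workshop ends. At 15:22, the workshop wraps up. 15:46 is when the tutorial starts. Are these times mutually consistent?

No

Registration starts at 15:22 + 134 min = 17:36.
Registration ends at 17:36 + 110 min = 19:26.
The tutorial ends at 19:26 − 170 min = 16:36.
The tutorial starts at 16:36 − 35 min = 16:01.
But the tutorial is also said to start at 15:46 — a 15-minute conflict.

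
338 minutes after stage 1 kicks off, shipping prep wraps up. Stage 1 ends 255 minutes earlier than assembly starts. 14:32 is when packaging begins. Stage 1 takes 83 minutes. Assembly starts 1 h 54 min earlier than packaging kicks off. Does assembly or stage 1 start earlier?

stage 1

Assembly starts at 14:32 − 114 min = 12:38.
Stage 1 ends at 12:38 − 255 min = 08:23.
Stage 1 starts at 08:23 − 83 min = 07:00.
Assembly starts at 12:38 and stage 1 starts at 07:00, so stage 1 is first.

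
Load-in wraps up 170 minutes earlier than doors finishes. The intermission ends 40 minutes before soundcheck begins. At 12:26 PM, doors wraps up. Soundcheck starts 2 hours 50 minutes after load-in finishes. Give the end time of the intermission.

Load-in ends at 12:26 PM − 170 min = 9:36 AM.
Soundcheck starts at 9:36 AM + 170 min = 12:26 PM.
The intermission ends at 12:26 PM − 40 min = 11:46 AM.

11:46 AM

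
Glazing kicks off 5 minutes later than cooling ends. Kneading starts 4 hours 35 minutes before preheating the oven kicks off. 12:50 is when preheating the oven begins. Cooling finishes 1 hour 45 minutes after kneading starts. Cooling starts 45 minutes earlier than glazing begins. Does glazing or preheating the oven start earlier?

glazing

Kneading starts at 12:50 − 275 min = 08:15.
Cooling ends at 08:15 + 105 min = 10:00.
Glazing starts at 10:00 + 5 min = 10:05.
Glazing starts at 10:05 and preheating the oven starts at 12:50, so glazing is first.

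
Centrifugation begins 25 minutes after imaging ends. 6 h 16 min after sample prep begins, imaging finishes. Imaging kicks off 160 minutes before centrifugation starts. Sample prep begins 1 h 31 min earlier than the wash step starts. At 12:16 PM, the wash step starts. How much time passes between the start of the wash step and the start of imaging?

Sample prep starts at 12:16 PM − 91 min = 10:45 AM.
Imaging ends at 10:45 AM + 376 min = 5:01 PM.
Centrifugation starts at 5:01 PM + 25 min = 5:26 PM.
Imaging starts at 5:26 PM − 160 min = 2:46 PM.
From 12:16 PM to 2:46 PM is 2 h 30 min.

2 h 30 min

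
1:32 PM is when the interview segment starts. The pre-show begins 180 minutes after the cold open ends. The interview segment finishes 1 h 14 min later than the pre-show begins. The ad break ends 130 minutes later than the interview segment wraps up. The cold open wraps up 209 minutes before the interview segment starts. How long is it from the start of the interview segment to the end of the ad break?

175 minutes

The cold open ends at 1:32 PM − 209 min = 10:03 AM.
The pre-show starts at 10:03 AM + 180 min = 1:03 PM.
The interview segment ends at 1:03 PM + 74 min = 2:17 PM.
The ad break ends at 2:17 PM + 130 min = 4:27 PM.
From 1:32 PM to 4:27 PM is 175 minutes.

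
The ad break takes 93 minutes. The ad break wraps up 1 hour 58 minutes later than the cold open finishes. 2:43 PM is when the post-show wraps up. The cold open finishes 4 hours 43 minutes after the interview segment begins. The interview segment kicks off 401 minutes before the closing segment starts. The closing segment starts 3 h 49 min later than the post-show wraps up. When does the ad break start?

The closing segment starts at 2:43 PM + 229 min = 6:32 PM.
The interview segment starts at 6:32 PM − 401 min = 11:51 AM.
The cold open ends at 11:51 AM + 283 min = 4:34 PM.
The ad break ends at 4:34 PM + 118 min = 6:32 PM.
The ad break starts at 6:32 PM − 93 min = 4:59 PM.

4:59 PM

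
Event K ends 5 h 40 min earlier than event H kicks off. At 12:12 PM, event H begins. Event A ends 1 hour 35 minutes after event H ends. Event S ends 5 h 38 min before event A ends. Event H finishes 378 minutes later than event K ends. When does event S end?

8:47 AM

Event K ends at 12:12 PM − 340 min = 6:32 AM.
Event H ends at 6:32 AM + 378 min = 12:50 PM.
Event A ends at 12:50 PM + 95 min = 2:25 PM.
Event S ends at 2:25 PM − 338 min = 8:47 AM.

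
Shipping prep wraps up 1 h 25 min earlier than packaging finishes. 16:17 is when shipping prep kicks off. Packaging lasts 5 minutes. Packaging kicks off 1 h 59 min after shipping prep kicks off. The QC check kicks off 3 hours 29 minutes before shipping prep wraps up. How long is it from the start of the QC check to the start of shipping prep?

Packaging starts at 16:17 + 119 min = 18:16.
Packaging ends at 18:16 + 5 min = 18:21.
Shipping prep ends at 18:21 − 85 min = 16:56.
The QC check starts at 16:56 − 209 min = 13:27.
From 13:27 to 16:17 is 2 h 50 min.

2 h 50 min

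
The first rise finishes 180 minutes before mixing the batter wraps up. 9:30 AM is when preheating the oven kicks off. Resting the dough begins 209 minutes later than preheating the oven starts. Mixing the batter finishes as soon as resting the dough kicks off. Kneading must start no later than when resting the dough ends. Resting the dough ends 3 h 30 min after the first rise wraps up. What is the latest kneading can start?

1:29 PM

Resting the dough starts at 9:30 AM + 209 min = 12:59 PM.
So mixing the batter ends at 12:59 PM.
The first rise ends at 12:59 PM − 180 min = 9:59 AM.
Resting the dough ends at 9:59 AM + 210 min = 1:29 PM.
Kneading is bounded by resting the dough, so the latest it can start is 1:29 PM.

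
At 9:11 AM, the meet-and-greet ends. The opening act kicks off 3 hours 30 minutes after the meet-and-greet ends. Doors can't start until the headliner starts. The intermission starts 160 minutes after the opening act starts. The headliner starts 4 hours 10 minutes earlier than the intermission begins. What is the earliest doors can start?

The opening act starts at 9:11 AM + 210 min = 12:41 PM.
The intermission starts at 12:41 PM + 160 min = 3:21 PM.
The headliner starts at 3:21 PM − 250 min = 11:11 AM.
Doors is bounded by the headliner, so the earliest it can start is 11:11 AM.

11:11 AM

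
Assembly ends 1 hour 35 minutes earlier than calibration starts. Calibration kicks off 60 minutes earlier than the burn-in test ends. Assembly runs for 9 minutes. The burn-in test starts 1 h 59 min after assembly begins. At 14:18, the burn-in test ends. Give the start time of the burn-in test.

13:33

Calibration starts at 14:18 − 60 min = 13:18.
Assembly ends at 13:18 − 95 min = 11:43.
Assembly starts at 11:43 − 9 min = 11:34.
The burn-in test starts at 11:34 + 119 min = 13:33.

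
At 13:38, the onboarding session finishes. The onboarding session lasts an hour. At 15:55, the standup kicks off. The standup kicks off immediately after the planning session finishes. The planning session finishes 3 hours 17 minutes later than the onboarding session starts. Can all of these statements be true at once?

The onboarding session starts at 13:38 − 60 min = 12:38.
The planning session ends at 12:38 + 197 min = 15:55.
So the standup starts at 15:55.
That matches the stated 15:55, so the schedule is consistent.

Yes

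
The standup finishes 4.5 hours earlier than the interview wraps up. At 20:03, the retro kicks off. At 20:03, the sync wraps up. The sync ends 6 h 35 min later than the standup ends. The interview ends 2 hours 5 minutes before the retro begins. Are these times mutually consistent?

The interview ends at 20:03 − 125 min = 17:58.
The standup ends at 17:58 − 270 min = 13:28.
The sync ends at 13:28 + 395 min = 20:03.
That matches the stated 20:03, so the schedule is consistent.

Yes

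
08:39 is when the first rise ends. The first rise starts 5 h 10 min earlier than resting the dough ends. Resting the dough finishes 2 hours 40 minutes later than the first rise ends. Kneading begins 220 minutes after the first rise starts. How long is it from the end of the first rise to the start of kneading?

1 hour 10 minutes

Resting the dough ends at 08:39 + 160 min = 11:19.
The first rise starts at 11:19 − 310 min = 06:09.
Kneading starts at 06:09 + 220 min = 09:49.
From 08:39 to 09:49 is 1 hour 10 minutes.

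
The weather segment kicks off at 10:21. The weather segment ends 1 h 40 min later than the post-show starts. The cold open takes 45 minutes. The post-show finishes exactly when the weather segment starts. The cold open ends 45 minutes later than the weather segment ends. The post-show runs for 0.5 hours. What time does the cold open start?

The post-show ends at 10:21.
The post-show starts at 10:21 − 30 min = 09:51.
The weather segment ends at 09:51 + 100 min = 11:31.
The cold open ends at 11:31 + 45 min = 12:16.
The cold open starts at 12:16 − 45 min = 11:31.

11:31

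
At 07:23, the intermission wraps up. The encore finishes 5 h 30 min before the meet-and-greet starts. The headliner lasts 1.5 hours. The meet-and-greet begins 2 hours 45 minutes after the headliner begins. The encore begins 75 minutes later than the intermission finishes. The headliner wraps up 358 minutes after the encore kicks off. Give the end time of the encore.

10:21

The encore starts at 07:23 + 75 min = 08:38.
The headliner ends at 08:38 + 358 min = 14:36.
The headliner starts at 14:36 − 90 min = 13:06.
The meet-and-greet starts at 13:06 + 165 min = 15:51.
The encore ends at 15:51 − 330 min = 10:21.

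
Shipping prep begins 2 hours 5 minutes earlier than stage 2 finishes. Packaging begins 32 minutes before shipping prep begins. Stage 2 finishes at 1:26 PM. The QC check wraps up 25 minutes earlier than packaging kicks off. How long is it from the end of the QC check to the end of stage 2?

Shipping prep starts at 1:26 PM − 125 min = 11:21 AM.
Packaging starts at 11:21 AM − 32 min = 10:49 AM.
The QC check ends at 10:49 AM − 25 min = 10:24 AM.
From 10:24 AM to 1:26 PM is 3 h 2 min.

3 h 2 min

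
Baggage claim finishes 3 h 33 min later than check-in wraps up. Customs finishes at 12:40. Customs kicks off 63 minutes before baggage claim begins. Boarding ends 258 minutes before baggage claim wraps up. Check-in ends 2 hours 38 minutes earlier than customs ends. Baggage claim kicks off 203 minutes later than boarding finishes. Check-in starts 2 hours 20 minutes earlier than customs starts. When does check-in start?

Check-in ends at 12:40 − 158 min = 10:02.
Baggage claim ends at 10:02 + 213 min = 13:35.
Boarding ends at 13:35 − 258 min = 09:17.
Baggage claim starts at 09:17 + 203 min = 12:40.
Customs starts at 12:40 − 63 min = 11:37.
Check-in starts at 11:37 − 140 min = 09:17.

09:17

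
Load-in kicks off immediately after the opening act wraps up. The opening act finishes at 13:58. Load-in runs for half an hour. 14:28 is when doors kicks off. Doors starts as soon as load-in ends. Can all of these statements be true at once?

Yes

Load-in starts at 13:58.
Load-in ends at 13:58 + 30 min = 14:28.
So doors starts at 14:28.
That matches the stated 14:28, so the schedule is consistent.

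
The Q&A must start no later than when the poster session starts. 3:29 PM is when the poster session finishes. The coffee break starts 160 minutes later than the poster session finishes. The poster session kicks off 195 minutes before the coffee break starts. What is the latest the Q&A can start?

The coffee break starts at 3:29 PM + 160 min = 6:09 PM.
The poster session starts at 6:09 PM − 195 min = 2:54 PM.
The Q&A is bounded by the poster session, so the latest it can start is 2:54 PM.

2:54 PM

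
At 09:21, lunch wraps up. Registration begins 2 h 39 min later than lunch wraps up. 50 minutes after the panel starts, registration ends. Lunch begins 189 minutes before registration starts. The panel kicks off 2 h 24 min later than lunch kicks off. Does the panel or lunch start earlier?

lunch

Registration starts at 09:21 + 159 min = 12:00.
Lunch starts at 12:00 − 189 min = 08:51.
The panel starts at 08:51 + 144 min = 11:15.
The panel starts at 11:15 and lunch starts at 08:51, so lunch is first.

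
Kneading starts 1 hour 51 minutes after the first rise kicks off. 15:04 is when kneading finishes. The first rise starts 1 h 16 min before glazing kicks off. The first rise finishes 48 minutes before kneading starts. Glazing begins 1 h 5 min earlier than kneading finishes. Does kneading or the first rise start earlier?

the first rise

Glazing starts at 15:04 − 65 min = 13:59.
The first rise starts at 13:59 − 76 min = 12:43.
Kneading starts at 12:43 + 111 min = 14:34.
Kneading starts at 14:34 and the first rise starts at 12:43, so the first rise is first.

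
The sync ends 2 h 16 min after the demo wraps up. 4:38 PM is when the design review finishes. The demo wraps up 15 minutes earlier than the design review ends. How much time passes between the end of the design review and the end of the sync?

The demo ends at 4:38 PM − 15 min = 4:23 PM.
The sync ends at 4:23 PM + 136 min = 6:39 PM.
From 4:38 PM to 6:39 PM is 121 minutes.

121 minutes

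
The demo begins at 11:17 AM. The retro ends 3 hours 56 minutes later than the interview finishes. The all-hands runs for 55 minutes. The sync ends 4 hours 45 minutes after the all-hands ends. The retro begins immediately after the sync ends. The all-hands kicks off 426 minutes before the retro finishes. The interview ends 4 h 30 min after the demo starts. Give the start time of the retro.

The interview ends at 11:17 AM + 270 min = 3:47 PM.
The retro ends at 3:47 PM + 236 min = 7:43 PM.
The all-hands starts at 7:43 PM − 426 min = 12:37 PM.
The all-hands ends at 12:37 PM + 55 min = 1:32 PM.
The sync ends at 1:32 PM + 285 min = 6:17 PM.
So the retro starts at 6:17 PM.

6:17 PM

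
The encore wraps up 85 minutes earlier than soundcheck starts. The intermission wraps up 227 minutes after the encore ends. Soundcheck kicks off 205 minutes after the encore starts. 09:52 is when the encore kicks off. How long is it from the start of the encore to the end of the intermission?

347 minutes

Soundcheck starts at 09:52 + 205 min = 13:17.
The encore ends at 13:17 − 85 min = 11:52.
The intermission ends at 11:52 + 227 min = 15:39.
From 09:52 to 15:39 is 347 minutes.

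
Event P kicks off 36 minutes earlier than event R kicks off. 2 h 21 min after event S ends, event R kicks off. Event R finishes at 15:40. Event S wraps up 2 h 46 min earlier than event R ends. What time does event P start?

14:39

Event S ends at 15:40 − 166 min = 12:54.
Event R starts at 12:54 + 141 min = 15:15.
Event P starts at 15:15 − 36 min = 14:39.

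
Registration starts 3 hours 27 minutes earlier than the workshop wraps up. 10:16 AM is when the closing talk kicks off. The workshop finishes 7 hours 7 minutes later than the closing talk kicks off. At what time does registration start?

1:56 PM

The workshop ends at 10:16 AM + 427 min = 5:23 PM.
Registration starts at 5:23 PM − 207 min = 1:56 PM.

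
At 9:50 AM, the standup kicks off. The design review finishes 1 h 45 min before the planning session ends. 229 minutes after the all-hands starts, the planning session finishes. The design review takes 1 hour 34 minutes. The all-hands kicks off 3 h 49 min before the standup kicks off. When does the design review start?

6:31 AM

The all-hands starts at 9:50 AM − 229 min = 6:01 AM.
The planning session ends at 6:01 AM + 229 min = 9:50 AM.
The design review ends at 9:50 AM − 105 min = 8:05 AM.
The design review starts at 8:05 AM − 94 min = 6:31 AM.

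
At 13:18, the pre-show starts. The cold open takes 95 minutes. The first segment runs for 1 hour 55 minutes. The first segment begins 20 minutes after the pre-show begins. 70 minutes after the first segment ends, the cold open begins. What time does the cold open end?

The first segment starts at 13:18 + 20 min = 13:38.
The first segment ends at 13:38 + 115 min = 15:33.
The cold open starts at 15:33 + 70 min = 16:43.
The cold open ends at 16:43 + 95 min = 18:18.

18:18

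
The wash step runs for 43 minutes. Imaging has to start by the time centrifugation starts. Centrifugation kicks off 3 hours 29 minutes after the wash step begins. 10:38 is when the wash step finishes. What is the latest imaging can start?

The wash step starts at 10:38 − 43 min = 09:55.
Centrifugation starts at 09:55 + 209 min = 13:24.
Imaging is bounded by centrifugation, so the latest it can start is 13:24.

13:24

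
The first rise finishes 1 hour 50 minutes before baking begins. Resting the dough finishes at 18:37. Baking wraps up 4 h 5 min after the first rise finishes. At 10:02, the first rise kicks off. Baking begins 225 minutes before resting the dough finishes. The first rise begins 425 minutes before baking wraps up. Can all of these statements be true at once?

Baking starts at 18:37 − 225 min = 14:52.
The first rise ends at 14:52 − 110 min = 13:02.
Baking ends at 13:02 + 245 min = 17:07.
The first rise starts at 17:07 − 425 min = 10:02.
That matches the stated 10:02, so the schedule is consistent.

Yes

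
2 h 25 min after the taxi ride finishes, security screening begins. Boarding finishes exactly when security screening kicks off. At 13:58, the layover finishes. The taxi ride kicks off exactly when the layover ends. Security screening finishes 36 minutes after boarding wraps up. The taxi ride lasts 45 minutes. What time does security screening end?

17:44

The taxi ride starts at 13:58.
The taxi ride ends at 13:58 + 45 min = 14:43.
Security screening starts at 14:43 + 145 min = 17:08.
So boarding ends at 17:08.
Security screening ends at 17:08 + 36 min = 17:44.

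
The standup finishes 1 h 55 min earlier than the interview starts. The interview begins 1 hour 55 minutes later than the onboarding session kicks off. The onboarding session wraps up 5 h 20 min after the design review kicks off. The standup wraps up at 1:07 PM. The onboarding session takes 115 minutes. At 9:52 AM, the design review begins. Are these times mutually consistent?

No

The onboarding session ends at 9:52 AM + 320 min = 3:12 PM.
The onboarding session starts at 3:12 PM − 115 min = 1:17 PM.
The interview starts at 1:17 PM + 115 min = 3:12 PM.
The standup ends at 3:12 PM − 115 min = 1:17 PM.
But the standup is also said to end at 1:07 PM — a 10-minute conflict.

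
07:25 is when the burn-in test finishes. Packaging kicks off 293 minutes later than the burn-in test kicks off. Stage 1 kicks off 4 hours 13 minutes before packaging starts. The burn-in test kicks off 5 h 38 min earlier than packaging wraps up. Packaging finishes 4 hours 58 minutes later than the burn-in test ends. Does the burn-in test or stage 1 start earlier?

Packaging ends at 07:25 + 298 min = 12:23.
The burn-in test starts at 12:23 − 338 min = 06:45.
Packaging starts at 06:45 + 293 min = 11:38.
Stage 1 starts at 11:38 − 253 min = 07:25.
The burn-in test starts at 06:45 and stage 1 starts at 07:25, so the burn-in test is first.

the burn-in test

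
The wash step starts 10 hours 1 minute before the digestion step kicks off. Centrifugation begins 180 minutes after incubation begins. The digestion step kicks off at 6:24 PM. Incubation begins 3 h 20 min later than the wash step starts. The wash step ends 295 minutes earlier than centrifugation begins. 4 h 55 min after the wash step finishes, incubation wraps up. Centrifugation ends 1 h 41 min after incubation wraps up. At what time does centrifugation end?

The wash step starts at 6:24 PM − 601 min = 8:23 AM.
Incubation starts at 8:23 AM + 200 min = 11:43 AM.
Centrifugation starts at 11:43 AM + 180 min = 2:43 PM.
The wash step ends at 2:43 PM − 295 min = 9:48 AM.
Incubation ends at 9:48 AM + 295 min = 2:43 PM.
Centrifugation ends at 2:43 PM + 101 min = 4:24 PM.

4:24 PM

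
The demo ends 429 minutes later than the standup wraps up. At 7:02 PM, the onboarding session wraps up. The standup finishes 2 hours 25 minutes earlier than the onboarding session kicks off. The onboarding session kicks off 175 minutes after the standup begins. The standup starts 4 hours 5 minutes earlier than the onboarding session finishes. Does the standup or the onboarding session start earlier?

the standup

The standup starts at 7:02 PM − 245 min = 2:57 PM.
The onboarding session starts at 2:57 PM + 175 min = 5:52 PM.
The standup starts at 2:57 PM and the onboarding session starts at 5:52 PM, so the standup is first.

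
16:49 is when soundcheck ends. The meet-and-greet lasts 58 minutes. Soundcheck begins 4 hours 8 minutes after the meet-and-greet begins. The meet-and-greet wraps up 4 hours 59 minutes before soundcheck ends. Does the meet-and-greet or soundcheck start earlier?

The meet-and-greet ends at 16:49 − 299 min = 11:50.
The meet-and-greet starts at 11:50 − 58 min = 10:52.
Soundcheck starts at 10:52 + 248 min = 15:00.
The meet-and-greet starts at 10:52 and soundcheck starts at 15:00, so the meet-and-greet is first.

the meet-and-greet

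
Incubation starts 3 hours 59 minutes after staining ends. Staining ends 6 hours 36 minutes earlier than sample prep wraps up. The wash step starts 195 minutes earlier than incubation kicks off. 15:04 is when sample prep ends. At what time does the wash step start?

09:12

Staining ends at 15:04 − 396 min = 08:28.
Incubation starts at 08:28 + 239 min = 12:27.
The wash step starts at 12:27 − 195 min = 09:12.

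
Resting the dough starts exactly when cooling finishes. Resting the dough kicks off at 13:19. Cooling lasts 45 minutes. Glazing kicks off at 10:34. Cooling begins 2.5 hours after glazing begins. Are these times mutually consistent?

No

Cooling starts at 10:34 + 150 min = 13:04.
Cooling ends at 13:04 + 45 min = 13:49.
So resting the dough starts at 13:49.
But resting the dough is also said to start at 13:19 — a 30-minute conflict.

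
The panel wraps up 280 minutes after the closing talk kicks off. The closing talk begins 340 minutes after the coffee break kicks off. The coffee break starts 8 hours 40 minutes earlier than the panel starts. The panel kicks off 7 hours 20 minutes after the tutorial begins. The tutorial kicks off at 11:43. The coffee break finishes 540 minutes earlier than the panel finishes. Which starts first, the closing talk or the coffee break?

The panel starts at 11:43 + 440 min = 19:03.
The coffee break starts at 19:03 − 520 min = 10:23.
The closing talk starts at 10:23 + 340 min = 16:03.
The closing talk starts at 16:03 and the coffee break starts at 10:23, so the coffee break is first.

the coffee break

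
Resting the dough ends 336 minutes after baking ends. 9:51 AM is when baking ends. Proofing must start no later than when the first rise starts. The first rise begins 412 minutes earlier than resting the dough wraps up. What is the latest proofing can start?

8:35 AM

Resting the dough ends at 9:51 AM + 336 min = 3:27 PM.
The first rise starts at 3:27 PM − 412 min = 8:35 AM.
Proofing is bounded by the first rise, so the latest it can start is 8:35 AM.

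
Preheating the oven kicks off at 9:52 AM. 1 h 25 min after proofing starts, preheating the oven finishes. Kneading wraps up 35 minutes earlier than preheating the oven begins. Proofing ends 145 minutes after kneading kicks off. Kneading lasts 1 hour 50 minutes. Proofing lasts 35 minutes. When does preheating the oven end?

10:42 AM

Kneading ends at 9:52 AM − 35 min = 9:17 AM.
Kneading starts at 9:17 AM − 110 min = 7:27 AM.
Proofing ends at 7:27 AM + 145 min = 9:52 AM.
Proofing starts at 9:52 AM − 35 min = 9:17 AM.
Preheating the oven ends at 9:17 AM + 85 min = 10:42 AM.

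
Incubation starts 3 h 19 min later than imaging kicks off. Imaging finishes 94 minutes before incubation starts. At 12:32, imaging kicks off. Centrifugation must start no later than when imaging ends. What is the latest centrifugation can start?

14:17

Incubation starts at 12:32 + 199 min = 15:51.
Imaging ends at 15:51 − 94 min = 14:17.
Centrifugation is bounded by imaging, so the latest it can start is 14:17.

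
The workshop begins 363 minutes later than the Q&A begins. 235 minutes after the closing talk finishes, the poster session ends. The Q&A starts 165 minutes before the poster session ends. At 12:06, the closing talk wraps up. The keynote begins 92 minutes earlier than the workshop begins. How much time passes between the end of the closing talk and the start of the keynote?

341 minutes

The poster session ends at 12:06 + 235 min = 16:01.
The Q&A starts at 16:01 − 165 min = 13:16.
The workshop starts at 13:16 + 363 min = 19:19.
The keynote starts at 19:19 − 92 min = 17:47.
From 12:06 to 17:47 is 341 minutes.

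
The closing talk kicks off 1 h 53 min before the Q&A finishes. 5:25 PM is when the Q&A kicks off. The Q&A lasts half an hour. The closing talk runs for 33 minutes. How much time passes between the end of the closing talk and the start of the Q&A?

50 minutes

The Q&A ends at 5:25 PM + 30 min = 5:55 PM.
The closing talk starts at 5:55 PM − 113 min = 4:02 PM.
The closing talk ends at 4:02 PM + 33 min = 4:35 PM.
From 4:35 PM to 5:25 PM is 50 minutes.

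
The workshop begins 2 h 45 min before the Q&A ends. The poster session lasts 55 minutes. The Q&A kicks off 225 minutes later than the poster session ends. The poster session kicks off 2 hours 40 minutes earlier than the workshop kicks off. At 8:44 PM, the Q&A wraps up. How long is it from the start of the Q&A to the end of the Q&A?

45 minutes

The workshop starts at 8:44 PM − 165 min = 5:59 PM.
The poster session starts at 5:59 PM − 160 min = 3:19 PM.
The poster session ends at 3:19 PM + 55 min = 4:14 PM.
The Q&A starts at 4:14 PM + 225 min = 7:59 PM.
From 7:59 PM to 8:44 PM is 45 minutes.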